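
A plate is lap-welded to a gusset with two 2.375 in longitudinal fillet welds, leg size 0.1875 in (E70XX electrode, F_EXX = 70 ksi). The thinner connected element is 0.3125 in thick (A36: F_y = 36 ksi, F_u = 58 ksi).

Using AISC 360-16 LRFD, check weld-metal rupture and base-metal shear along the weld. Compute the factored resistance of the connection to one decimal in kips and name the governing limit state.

Weld metal: throat = 0.707×0.1875 = 0.13256 in, L = 2×2.375 = 4.75 in. φR_n = 0.75 × 0.6 × 70 × 0.13256 × 4.75 = 19.8 kips.
Base metal shear (0.3125 in plate): yield φR_n = 1.0×0.6×36×0.3125×4.75 = 32.1 kips; rupture φR_n = 0.75×0.6×58×0.3125×4.75 = 38.7 kips; take 32.1 kips (yield).
Governing: min(19.8, 32.1) = 19.8 kips → weld metal.

19.8 kips (weld metal governs)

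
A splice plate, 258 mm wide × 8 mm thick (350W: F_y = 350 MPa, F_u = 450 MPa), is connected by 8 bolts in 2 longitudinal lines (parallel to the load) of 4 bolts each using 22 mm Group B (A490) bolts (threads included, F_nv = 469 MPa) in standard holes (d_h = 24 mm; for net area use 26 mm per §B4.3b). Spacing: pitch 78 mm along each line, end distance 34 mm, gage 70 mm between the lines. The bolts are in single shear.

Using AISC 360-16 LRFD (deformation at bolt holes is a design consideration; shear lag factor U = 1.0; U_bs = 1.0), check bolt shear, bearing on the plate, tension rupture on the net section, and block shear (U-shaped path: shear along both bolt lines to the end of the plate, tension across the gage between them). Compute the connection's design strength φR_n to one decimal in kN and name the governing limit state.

Bolt shear: A_b = π(22)²/4 = 380.13 mm². φR_n = 0.75 × 469 × 380.13 × 8 × 1 = 1069.7 kN.
Bearing (8 mm plate, F_u = 450 MPa): end bolts L_c = 34 − 24/2 = 22, R_n = min(1.2×22×8×450, 2.4×22×8×450) = 95.04 kN/bolt; interior L_c = 78 − 24 = 54, R_n = 190.08 kN/bolt. φR_n = 0.75 × (2×95.04 + 6×190.08) = 997.9 kN.
Tension rupture (net): A_n = (258 − 2×26)×8 = 1648 mm² (U = 1.0, A_e = A_n). φR_n = 0.75 × 450 × 1648 = 556.2 kN.
Block shear: shear path 2×[34+3×78] = 2×268 mm, A_gv = 4288, A_nv = 2×(268 − 3.5×26)×8 = 2832 mm²; tension across gage: (70 − 1×26)×8 = 352 mm². R_n = min(0.6×450×2832, 0.6×350×4288) + 1.0×450×352 = min(764.64, 900.48) + 158.4 = 923.04 kN. φR_n = 0.75 × 923.04 = 692.3 kN.
Governing: min(1069.7, 997.9, 556.2, 692.3) = 556.2 kN → net-section rupture.

556.2 kN (net-section rupture governs)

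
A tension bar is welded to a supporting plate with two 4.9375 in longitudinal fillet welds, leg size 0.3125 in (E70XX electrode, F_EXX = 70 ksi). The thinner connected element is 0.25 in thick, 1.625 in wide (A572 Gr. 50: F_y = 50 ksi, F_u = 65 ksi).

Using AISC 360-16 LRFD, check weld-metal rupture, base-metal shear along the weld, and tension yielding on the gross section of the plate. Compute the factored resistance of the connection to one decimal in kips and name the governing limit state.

Weld metal: throat = 0.707×0.3125 = 0.22094 in, L = 2×4.9375 = 9.875 in. φR_n = 0.75 × 0.6 × 70 × 0.22094 × 9.875 = 68.7 kips.
Base metal shear (0.25 in plate): yield φR_n = 1.0×0.6×50×0.25×9.875 = 74.1 kips; rupture φR_n = 0.75×0.6×65×0.25×9.875 = 72.2 kips; take 72.2 kips (rupture).
Tension yield (gross): A_g = 1.625×0.25 = 0.40625 in². φR_n = 0.90 × 50 × 0.40625 = 18.3 kips.
Governing: min(68.7, 72.2, 18.3) = 18.3 kips → gross-section yield.

18.3 kips (gross-section yield governs)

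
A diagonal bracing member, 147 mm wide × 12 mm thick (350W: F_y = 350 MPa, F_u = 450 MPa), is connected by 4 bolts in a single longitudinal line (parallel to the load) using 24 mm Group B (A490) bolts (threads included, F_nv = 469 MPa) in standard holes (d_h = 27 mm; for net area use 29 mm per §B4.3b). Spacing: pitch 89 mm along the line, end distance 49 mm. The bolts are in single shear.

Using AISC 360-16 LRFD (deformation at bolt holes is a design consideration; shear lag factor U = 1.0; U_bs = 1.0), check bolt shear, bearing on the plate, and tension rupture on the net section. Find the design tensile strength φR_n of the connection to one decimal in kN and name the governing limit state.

477.9 kN (net-section rupture governs)

Bolt shear: A_b = π(24)²/4 = 452.39 mm². φR_n = 0.75 × 469 × 452.39 × 4 × 1 = 636.5 kN.
Bearing (12 mm plate, F_u = 450 MPa): end bolts L_c = 49 − 27/2 = 35.5, R_n = min(1.2×35.5×12×450, 2.4×24×12×450) = 230.04 kN/bolt; interior L_c = 89 − 27 = 62, R_n = 311.04 kN/bolt. φR_n = 0.75 × (1×230.04 + 3×311.04) = 872.4 kN.
Tension rupture (net): A_n = (147 − 1×29)×12 = 1416 mm² (U = 1.0, A_e = A_n). φR_n = 0.75 × 450 × 1416 = 477.9 kN.
Governing: min(636.5, 872.4, 477.9) = 477.9 kN → net-section rupture.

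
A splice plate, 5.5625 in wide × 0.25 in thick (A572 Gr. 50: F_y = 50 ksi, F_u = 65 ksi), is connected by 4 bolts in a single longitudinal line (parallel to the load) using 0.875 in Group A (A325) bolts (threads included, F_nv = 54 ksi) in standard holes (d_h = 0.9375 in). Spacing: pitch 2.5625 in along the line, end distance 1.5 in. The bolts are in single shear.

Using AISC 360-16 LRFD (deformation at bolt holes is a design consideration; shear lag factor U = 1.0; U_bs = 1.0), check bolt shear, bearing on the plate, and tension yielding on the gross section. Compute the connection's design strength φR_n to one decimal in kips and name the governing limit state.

62.6 kips (gross-section yield governs)

Bolt shear: A_b = π(0.875)²/4 = 0.60132 in². φR_n = 0.75 × 54 × 0.60132 × 4 × 1 = 97.4 kips.
Bearing (0.25 in plate, F_u = 65 ksi): end bolts L_c = 1.5 − 0.9375/2 = 1.03125, R_n = min(1.2×1.03125×0.25×65, 2.4×0.875×0.25×65) = 20.109 kips/bolt; interior L_c = 2.5625 − 0.9375 = 1.625, R_n = 31.688 kips/bolt. φR_n = 0.75 × (1×20.109 + 3×31.688) = 86.4 kips.
Tension yield (gross): A_g = 5.5625×0.25 = 1.3906 in². φR_n = 0.90 × 50 × 1.3906 = 62.6 kips.
Governing: min(97.4, 86.4, 62.6) = 62.6 kips → gross-section yield.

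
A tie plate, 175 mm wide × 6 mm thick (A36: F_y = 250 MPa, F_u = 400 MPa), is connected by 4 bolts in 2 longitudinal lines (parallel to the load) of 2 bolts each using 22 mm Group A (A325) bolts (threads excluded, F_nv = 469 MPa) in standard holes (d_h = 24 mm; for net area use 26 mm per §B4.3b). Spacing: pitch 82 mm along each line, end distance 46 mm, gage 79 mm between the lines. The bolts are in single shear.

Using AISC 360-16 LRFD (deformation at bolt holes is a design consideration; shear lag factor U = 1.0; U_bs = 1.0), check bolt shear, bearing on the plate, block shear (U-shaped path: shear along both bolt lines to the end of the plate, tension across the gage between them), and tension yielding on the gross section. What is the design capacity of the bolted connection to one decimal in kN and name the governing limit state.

236.3 kN (gross-section yield governs)

Bolt shear: A_b = π(22)²/4 = 380.13 mm². φR_n = 0.75 × 469 × 380.13 × 4 × 1 = 534.8 kN.
Bearing (6 mm plate, F_u = 400 MPa): end bolts L_c = 46 − 24/2 = 34, R_n = min(1.2×34×6×400, 2.4×22×6×400) = 97.92 kN/bolt; interior L_c = 82 − 24 = 58, R_n = 126.72 kN/bolt. φR_n = 0.75 × (2×97.92 + 2×126.72) = 337.0 kN.
Block shear: shear path 2×[46+1×82] = 2×128 mm, A_gv = 1536, A_nv = 2×(128 − 1.5×26)×6 = 1068 mm²; tension across gage: (79 − 1×26)×6 = 318 mm². R_n = min(0.6×400×1068, 0.6×250×1536) + 1.0×400×318 = min(256.32, 230.4) + 127.2 = 357.6 kN. φR_n = 0.75 × 357.6 = 268.2 kN.
Tension yield (gross): A_g = 175×6 = 1050 mm². φR_n = 0.90 × 250 × 1050 = 236.3 kN.
Governing: min(534.8, 337.0, 268.2, 236.3) = 236.3 kN → gross-section yield.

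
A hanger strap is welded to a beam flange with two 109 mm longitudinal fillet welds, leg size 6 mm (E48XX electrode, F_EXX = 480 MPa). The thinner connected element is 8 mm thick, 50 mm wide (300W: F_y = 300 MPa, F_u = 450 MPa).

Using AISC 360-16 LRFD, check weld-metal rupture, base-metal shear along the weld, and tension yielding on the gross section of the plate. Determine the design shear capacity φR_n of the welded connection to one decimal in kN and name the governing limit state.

Weld metal: throat = 0.707×6 = 4.242 mm, L = 2×109 = 218 mm. φR_n = 0.75 × 0.6 × 480 × 4.242 × 218 = 199.7 kN.
Base metal shear (8 mm plate): yield φR_n = 1.0×0.6×300×8×218 = 313.9 kN; rupture φR_n = 0.75×0.6×450×8×218 = 353.2 kN; take 313.9 kN (yield).
Tension yield (gross): A_g = 50×8 = 400 mm². φR_n = 0.90 × 300 × 400 = 108.0 kN.
Governing: min(199.7, 313.9, 108.0) = 108.0 kN → gross-section yield.

108.0 kN (gross-section yield governs)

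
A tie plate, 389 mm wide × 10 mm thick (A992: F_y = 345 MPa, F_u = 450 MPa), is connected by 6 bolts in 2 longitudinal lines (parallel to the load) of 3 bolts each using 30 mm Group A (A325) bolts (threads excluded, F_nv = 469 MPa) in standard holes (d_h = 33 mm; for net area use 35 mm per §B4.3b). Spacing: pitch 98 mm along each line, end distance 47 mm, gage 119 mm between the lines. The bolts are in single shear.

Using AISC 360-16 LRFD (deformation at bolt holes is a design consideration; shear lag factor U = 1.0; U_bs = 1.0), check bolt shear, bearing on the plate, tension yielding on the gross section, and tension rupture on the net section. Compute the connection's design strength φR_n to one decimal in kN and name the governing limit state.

Bolt shear: A_b = π(30)²/4 = 706.86 mm². φR_n = 0.75 × 469 × 706.86 × 6 × 1 = 1491.8 kN.
Bearing (10 mm plate, F_u = 450 MPa): end bolts L_c = 47 − 33/2 = 30.5, R_n = min(1.2×30.5×10×450, 2.4×30×10×450) = 164.7 kN/bolt; interior L_c = 98 − 33 = 65, R_n = 324 kN/bolt. φR_n = 0.75 × (2×164.7 + 4×324) = 1219.1 kN.
Tension yield (gross): A_g = 389×10 = 3890 mm². φR_n = 0.90 × 345 × 3890 = 1207.8 kN.
Tension rupture (net): A_n = (389 − 2×35)×10 = 3190 mm² (U = 1.0, A_e = A_n). φR_n = 0.75 × 450 × 3190 = 1076.6 kN.
Governing: min(1491.8, 1219.1, 1207.8, 1076.6) = 1076.6 kN → net-section rupture.

1076.6 kN (net-section rupture governs)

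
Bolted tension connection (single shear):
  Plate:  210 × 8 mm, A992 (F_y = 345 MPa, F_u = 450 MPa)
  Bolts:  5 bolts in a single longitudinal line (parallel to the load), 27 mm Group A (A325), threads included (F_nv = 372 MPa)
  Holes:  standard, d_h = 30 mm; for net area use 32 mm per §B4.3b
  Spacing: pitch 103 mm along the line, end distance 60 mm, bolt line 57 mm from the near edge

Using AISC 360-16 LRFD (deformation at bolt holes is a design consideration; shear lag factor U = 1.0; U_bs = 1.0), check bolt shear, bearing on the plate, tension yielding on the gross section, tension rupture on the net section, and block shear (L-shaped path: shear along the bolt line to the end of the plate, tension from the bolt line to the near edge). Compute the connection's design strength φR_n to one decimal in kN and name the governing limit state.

Bolt shear: A_b = π(27)²/4 = 572.56 mm². φR_n = 0.75 × 372 × 572.56 × 5 × 1 = 798.7 kN.
Bearing (8 mm plate, F_u = 450 MPa): end bolts L_c = 60 − 30/2 = 45, R_n = min(1.2×45×8×450, 2.4×27×8×450) = 194.4 kN/bolt; interior L_c = 103 − 30 = 73, R_n = 233.28 kN/bolt. φR_n = 0.75 × (1×194.4 + 4×233.28) = 845.6 kN.
Tension yield (gross): A_g = 210×8 = 1680 mm². φR_n = 0.90 × 345 × 1680 = 521.6 kN.
Tension rupture (net): A_n = (210 − 1×32)×8 = 1424 mm² (U = 1.0, A_e = A_n). φR_n = 0.75 × 450 × 1424 = 480.6 kN.
Block shear: shear path 1×[60+4×103] = 1×472 mm, A_gv = 3776, A_nv = 1×(472 − 4.5×32)×8 = 2624 mm²; tension to near edge: (57 − 0.5×32)×8 = 328 mm². R_n = min(0.6×450×2624, 0.6×345×3776) + 1.0×450×328 = min(708.48, 781.63) + 147.6 = 856.08 kN. φR_n = 0.75 × 856.08 = 642.1 kN.
Governing: min(798.7, 845.6, 521.6, 480.6, 642.1) = 480.6 kN → net-section rupture.

480.6 kN (net-section rupture governs)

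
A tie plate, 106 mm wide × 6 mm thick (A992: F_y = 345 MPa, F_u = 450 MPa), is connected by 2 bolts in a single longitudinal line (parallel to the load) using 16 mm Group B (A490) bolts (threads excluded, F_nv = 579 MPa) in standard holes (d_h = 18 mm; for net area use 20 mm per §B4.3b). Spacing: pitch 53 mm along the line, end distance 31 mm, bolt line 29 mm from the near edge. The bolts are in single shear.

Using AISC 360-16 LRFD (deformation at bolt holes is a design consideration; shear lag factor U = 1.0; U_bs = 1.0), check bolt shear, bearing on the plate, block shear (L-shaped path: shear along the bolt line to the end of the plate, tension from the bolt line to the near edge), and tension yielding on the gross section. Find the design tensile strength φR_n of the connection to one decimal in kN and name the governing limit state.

Bolt shear: A_b = π(16)²/4 = 201.06 mm². φR_n = 0.75 × 579 × 201.06 × 2 × 1 = 174.6 kN.
Bearing (6 mm plate, F_u = 450 MPa): end bolts L_c = 31 − 18/2 = 22, R_n = min(1.2×22×6×450, 2.4×16×6×450) = 71.28 kN/bolt; interior L_c = 53 − 18 = 35, R_n = 103.68 kN/bolt. φR_n = 0.75 × (1×71.28 + 1×103.68) = 131.2 kN.
Block shear: shear path 1×[31+1×53] = 1×84 mm, A_gv = 504, A_nv = 1×(84 − 1.5×20)×6 = 324 mm²; tension to near edge: (29 − 0.5×20)×6 = 114 mm². R_n = min(0.6×450×324, 0.6×345×504) + 1.0×450×114 = min(87.48, 104.33) + 51.3 = 138.78 kN. φR_n = 0.75 × 138.78 = 104.1 kN.
Tension yield (gross): A_g = 106×6 = 636 mm². φR_n = 0.90 × 345 × 636 = 197.5 kN.
Governing: min(174.6, 131.2, 104.1, 197.5) = 104.1 kN → block shear.

104.1 kN (block shear governs)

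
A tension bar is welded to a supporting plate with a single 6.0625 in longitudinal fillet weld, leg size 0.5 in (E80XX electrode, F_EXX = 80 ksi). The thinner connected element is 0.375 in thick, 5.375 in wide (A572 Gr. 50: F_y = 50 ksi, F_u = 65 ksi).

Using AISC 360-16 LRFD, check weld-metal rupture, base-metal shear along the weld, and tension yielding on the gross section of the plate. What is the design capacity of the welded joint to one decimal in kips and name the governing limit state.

Weld metal: throat = 0.707×0.5 = 0.3535 in, L = 6.0625 in. φR_n = 0.75 × 0.6 × 80 × 0.3535 × 6.0625 = 77.2 kips.
Base metal shear (0.375 in plate): yield φR_n = 1.0×0.6×50×0.375×6.0625 = 68.2 kips; rupture φR_n = 0.75×0.6×65×0.375×6.0625 = 66.5 kips; take 66.5 kips (rupture).
Tension yield (gross): A_g = 5.375×0.375 = 2.0156 in². φR_n = 0.90 × 50 × 2.0156 = 90.7 kips.
Governing: min(77.2, 66.5, 90.7) = 66.5 kips → base-metal shear.

66.5 kips (base-metal shear governs)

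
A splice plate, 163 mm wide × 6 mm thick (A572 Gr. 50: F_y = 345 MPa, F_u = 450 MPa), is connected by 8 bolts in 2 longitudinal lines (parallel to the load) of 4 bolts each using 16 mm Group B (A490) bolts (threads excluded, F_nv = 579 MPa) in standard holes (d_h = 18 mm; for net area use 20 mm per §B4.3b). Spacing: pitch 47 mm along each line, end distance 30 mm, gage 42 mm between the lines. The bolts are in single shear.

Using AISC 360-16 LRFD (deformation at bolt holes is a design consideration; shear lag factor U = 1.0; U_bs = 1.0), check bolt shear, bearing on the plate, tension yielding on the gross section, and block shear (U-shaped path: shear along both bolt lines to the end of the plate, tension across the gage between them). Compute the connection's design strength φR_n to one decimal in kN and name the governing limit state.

290.0 kN (block shear governs)

Bolt shear: A_b = π(16)²/4 = 201.06 mm². φR_n = 0.75 × 579 × 201.06 × 8 × 1 = 698.5 kN.
Bearing (6 mm plate, F_u = 450 MPa): end bolts L_c = 30 − 18/2 = 21, R_n = min(1.2×21×6×450, 2.4×16×6×450) = 68.04 kN/bolt; interior L_c = 47 − 18 = 29, R_n = 93.96 kN/bolt. φR_n = 0.75 × (2×68.04 + 6×93.96) = 524.9 kN.
Tension yield (gross): A_g = 163×6 = 978 mm². φR_n = 0.90 × 345 × 978 = 303.7 kN.
Block shear: shear path 2×[30+3×47] = 2×171 mm, A_gv = 2052, A_nv = 2×(171 − 3.5×20)×6 = 1212 mm²; tension across gage: (42 − 1×20)×6 = 132 mm². R_n = min(0.6×450×1212, 0.6×345×2052) + 1.0×450×132 = min(327.24, 424.76) + 59.4 = 386.64 kN. φR_n = 0.75 × 386.64 = 290.0 kN.
Governing: min(698.5, 524.9, 303.7, 290.0) = 290.0 kN → block shear.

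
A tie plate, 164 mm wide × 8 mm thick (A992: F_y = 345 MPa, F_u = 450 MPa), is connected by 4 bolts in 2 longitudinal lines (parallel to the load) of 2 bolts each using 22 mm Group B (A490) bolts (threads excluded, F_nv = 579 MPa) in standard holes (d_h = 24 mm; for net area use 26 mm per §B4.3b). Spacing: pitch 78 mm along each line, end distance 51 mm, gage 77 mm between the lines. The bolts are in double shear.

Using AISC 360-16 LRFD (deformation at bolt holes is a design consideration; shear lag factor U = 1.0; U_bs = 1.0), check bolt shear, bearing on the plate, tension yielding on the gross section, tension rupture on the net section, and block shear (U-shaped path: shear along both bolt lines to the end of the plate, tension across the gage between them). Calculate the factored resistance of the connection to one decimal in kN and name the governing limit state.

302.4 kN (net-section rupture governs)

Bolt shear: A_b = π(22)²/4 = 380.13 mm². φR_n = 0.75 × 579 × 380.13 × 4 × 2 = 1320.6 kN.
Bearing (8 mm plate, F_u = 450 MPa): end bolts L_c = 51 − 24/2 = 39, R_n = min(1.2×39×8×450, 2.4×22×8×450) = 168.48 kN/bolt; interior L_c = 78 − 24 = 54, R_n = 190.08 kN/bolt. φR_n = 0.75 × (2×168.48 + 2×190.08) = 537.8 kN.
Tension yield (gross): A_g = 164×8 = 1312 mm². φR_n = 0.90 × 345 × 1312 = 407.4 kN.
Tension rupture (net): A_n = (164 − 2×26)×8 = 896 mm² (U = 1.0, A_e = A_n). φR_n = 0.75 × 450 × 896 = 302.4 kN.
Block shear: shear path 2×[51+1×78] = 2×129 mm, A_gv = 2064, A_nv = 2×(129 − 1.5×26)×8 = 1440 mm²; tension across gage: (77 − 1×26)×8 = 408 mm². R_n = min(0.6×450×1440, 0.6×345×2064) + 1.0×450×408 = min(388.8, 427.25) + 183.6 = 572.4 kN. φR_n = 0.75 × 572.4 = 429.3 kN.
Governing: min(1320.6, 537.8, 407.4, 302.4, 429.3) = 302.4 kN → net-section rupture.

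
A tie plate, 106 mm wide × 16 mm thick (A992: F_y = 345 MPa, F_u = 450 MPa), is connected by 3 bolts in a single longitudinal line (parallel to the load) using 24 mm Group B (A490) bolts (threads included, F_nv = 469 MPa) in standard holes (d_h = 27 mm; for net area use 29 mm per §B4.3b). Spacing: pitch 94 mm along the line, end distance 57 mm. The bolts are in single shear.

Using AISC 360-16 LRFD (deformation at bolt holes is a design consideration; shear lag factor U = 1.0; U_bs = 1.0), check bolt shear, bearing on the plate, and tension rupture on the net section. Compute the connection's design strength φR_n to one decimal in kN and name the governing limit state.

Bolt shear: A_b = π(24)²/4 = 452.39 mm². φR_n = 0.75 × 469 × 452.39 × 3 × 1 = 477.4 kN.
Bearing (16 mm plate, F_u = 450 MPa): end bolts L_c = 57 − 27/2 = 43.5, R_n = min(1.2×43.5×16×450, 2.4×24×16×450) = 375.84 kN/bolt; interior L_c = 94 − 27 = 67, R_n = 414.72 kN/bolt. φR_n = 0.75 × (1×375.84 + 2×414.72) = 904.0 kN.
Tension rupture (net): A_n = (106 − 1×29)×16 = 1232 mm² (U = 1.0, A_e = A_n). φR_n = 0.75 × 450 × 1232 = 415.8 kN.
Governing: min(477.4, 904.0, 415.8) = 415.8 kN → net-section rupture.

415.8 kN (net-section rupture governs)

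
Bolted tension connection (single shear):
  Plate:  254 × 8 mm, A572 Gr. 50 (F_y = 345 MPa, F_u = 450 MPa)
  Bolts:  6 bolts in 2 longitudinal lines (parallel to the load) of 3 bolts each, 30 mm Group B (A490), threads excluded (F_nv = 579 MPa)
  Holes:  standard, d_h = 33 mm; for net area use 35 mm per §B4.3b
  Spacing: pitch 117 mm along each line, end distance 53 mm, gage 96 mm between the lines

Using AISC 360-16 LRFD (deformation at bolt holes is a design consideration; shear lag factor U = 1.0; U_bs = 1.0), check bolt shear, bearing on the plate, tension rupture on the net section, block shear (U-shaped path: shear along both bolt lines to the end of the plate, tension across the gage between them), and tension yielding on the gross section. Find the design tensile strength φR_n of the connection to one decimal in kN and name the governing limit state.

496.8 kN (net-section rupture governs)

Bolt shear: A_b = π(30)²/4 = 706.86 mm². φR_n = 0.75 × 579 × 706.86 × 6 × 1 = 1841.7 kN.
Bearing (8 mm plate, F_u = 450 MPa): end bolts L_c = 53 − 33/2 = 36.5, R_n = min(1.2×36.5×8×450, 2.4×30×8×450) = 157.68 kN/bolt; interior L_c = 117 − 33 = 84, R_n = 259.2 kN/bolt. φR_n = 0.75 × (2×157.68 + 4×259.2) = 1014.1 kN.
Tension rupture (net): A_n = (254 − 2×35)×8 = 1472 mm² (U = 1.0, A_e = A_n). φR_n = 0.75 × 450 × 1472 = 496.8 kN.
Block shear: shear path 2×[53+2×117] = 2×287 mm, A_gv = 4592, A_nv = 2×(287 − 2.5×35)×8 = 3192 mm²; tension across gage: (96 − 1×35)×8 = 488 mm². R_n = min(0.6×450×3192, 0.6×345×4592) + 1.0×450×488 = min(861.84, 950.54) + 219.6 = 1081.4 kN. φR_n = 0.75 × 1081.4 = 811.1 kN.
Tension yield (gross): A_g = 254×8 = 2032 mm². φR_n = 0.90 × 345 × 2032 = 630.9 kN.
Governing: min(1841.7, 1014.1, 496.8, 811.1, 630.9) = 496.8 kN → net-section rupture.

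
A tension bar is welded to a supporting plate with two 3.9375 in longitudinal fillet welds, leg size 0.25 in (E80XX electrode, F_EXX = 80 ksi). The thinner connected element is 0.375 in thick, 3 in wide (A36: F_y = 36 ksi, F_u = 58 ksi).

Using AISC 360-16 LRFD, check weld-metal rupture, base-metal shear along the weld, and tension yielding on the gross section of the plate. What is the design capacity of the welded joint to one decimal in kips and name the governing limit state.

36.5 kips (gross-section yield governs)

Weld metal: throat = 0.707×0.25 = 0.17675 in, L = 2×3.9375 = 7.875 in. φR_n = 0.75 × 0.6 × 80 × 0.17675 × 7.875 = 50.1 kips.
Base metal shear (0.375 in plate): yield φR_n = 1.0×0.6×36×0.375×7.875 = 63.8 kips; rupture φR_n = 0.75×0.6×58×0.375×7.875 = 77.1 kips; take 63.8 kips (yield).
Tension yield (gross): A_g = 3×0.375 = 1.125 in². φR_n = 0.90 × 36 × 1.125 = 36.5 kips.
Governing: min(50.1, 63.8, 36.5) = 36.5 kips → gross-section yield.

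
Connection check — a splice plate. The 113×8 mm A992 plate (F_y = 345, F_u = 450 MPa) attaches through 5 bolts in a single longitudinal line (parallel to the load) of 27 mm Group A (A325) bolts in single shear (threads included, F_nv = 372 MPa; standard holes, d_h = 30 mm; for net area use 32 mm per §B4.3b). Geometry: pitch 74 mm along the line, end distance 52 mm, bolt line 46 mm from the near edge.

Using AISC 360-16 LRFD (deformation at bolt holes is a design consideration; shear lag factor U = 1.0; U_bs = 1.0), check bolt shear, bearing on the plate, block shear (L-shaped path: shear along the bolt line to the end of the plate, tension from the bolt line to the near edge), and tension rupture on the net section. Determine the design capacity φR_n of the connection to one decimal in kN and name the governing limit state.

Bolt shear: A_b = π(27)²/4 = 572.56 mm². φR_n = 0.75 × 372 × 572.56 × 5 × 1 = 798.7 kN.
Bearing (8 mm plate, F_u = 450 MPa): end bolts L_c = 52 − 30/2 = 37, R_n = min(1.2×37×8×450, 2.4×27×8×450) = 159.84 kN/bolt; interior L_c = 74 − 30 = 44, R_n = 190.08 kN/bolt. φR_n = 0.75 × (1×159.84 + 4×190.08) = 690.1 kN.
Block shear: shear path 1×[52+4×74] = 1×348 mm, A_gv = 2784, A_nv = 1×(348 − 4.5×32)×8 = 1632 mm²; tension to near edge: (46 − 0.5×32)×8 = 240 mm². R_n = min(0.6×450×1632, 0.6×345×2784) + 1.0×450×240 = min(440.64, 576.29) + 108 = 548.64 kN. φR_n = 0.75 × 548.64 = 411.5 kN.
Tension rupture (net): A_n = (113 − 1×32)×8 = 648 mm² (U = 1.0, A_e = A_n). φR_n = 0.75 × 450 × 648 = 218.7 kN.
Governing: min(798.7, 690.1, 411.5, 218.7) = 218.7 kN → net-section rupture.

218.7 kN (net-section rupture governs)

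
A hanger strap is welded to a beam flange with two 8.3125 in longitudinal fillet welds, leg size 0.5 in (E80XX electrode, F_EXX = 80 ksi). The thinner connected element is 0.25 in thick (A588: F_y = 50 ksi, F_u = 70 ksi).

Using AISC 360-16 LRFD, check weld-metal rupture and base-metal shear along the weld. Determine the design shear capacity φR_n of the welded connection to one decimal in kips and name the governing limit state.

Weld metal: throat = 0.707×0.5 = 0.3535 in, L = 2×8.3125 = 16.625 in. φR_n = 0.75 × 0.6 × 80 × 0.3535 × 16.625 = 211.6 kips.
Base metal shear (0.25 in plate): yield φR_n = 1.0×0.6×50×0.25×16.625 = 124.7 kips; rupture φR_n = 0.75×0.6×70×0.25×16.625 = 130.9 kips; take 124.7 kips (yield).
Governing: min(211.6, 124.7) = 124.7 kips → base-metal shear.

124.7 kips (base-metal shear governs)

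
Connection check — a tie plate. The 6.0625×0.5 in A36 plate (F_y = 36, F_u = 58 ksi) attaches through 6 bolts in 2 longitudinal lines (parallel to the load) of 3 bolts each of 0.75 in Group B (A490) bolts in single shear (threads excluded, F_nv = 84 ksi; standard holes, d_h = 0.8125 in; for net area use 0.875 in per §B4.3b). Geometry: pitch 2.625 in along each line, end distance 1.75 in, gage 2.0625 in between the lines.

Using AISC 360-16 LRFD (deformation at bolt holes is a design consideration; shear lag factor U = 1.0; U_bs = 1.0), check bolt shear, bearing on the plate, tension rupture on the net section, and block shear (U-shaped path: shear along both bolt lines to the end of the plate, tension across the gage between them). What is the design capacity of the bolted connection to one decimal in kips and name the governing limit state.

Bolt shear: A_b = π(0.75)²/4 = 0.44179 in². φR_n = 0.75 × 84 × 0.44179 × 6 × 1 = 167.0 kips.
Bearing (0.5 in plate, F_u = 58 ksi): end bolts L_c = 1.75 − 0.8125/2 = 1.34375, R_n = min(1.2×1.34375×0.5×58, 2.4×0.75×0.5×58) = 46.763 kips/bolt; interior L_c = 2.625 − 0.8125 = 1.8125, R_n = 52.2 kips/bolt. φR_n = 0.75 × (2×46.763 + 4×52.2) = 226.7 kips.
Tension rupture (net): A_n = (6.0625 − 2×0.875)×0.5 = 2.1563 in² (U = 1.0, A_e = A_n). φR_n = 0.75 × 58 × 2.1563 = 93.8 kips.
Block shear: shear path 2×[1.75+2×2.625] = 2×7 in, A_gv = 7, A_nv = 2×(7 − 2.5×0.875)×0.5 = 4.8125 in²; tension across gage: (2.0625 − 1×0.875)×0.5 = 0.59375 in². R_n = min(0.6×58×4.8125, 0.6×36×7) + 1.0×58×0.59375 = min(167.48, 151.2) + 34.438 = 185.64 kips. φR_n = 0.75 × 185.64 = 139.2 kips.
Governing: min(167.0, 226.7, 93.8, 139.2) = 93.8 kips → net-section rupture.

93.8 kips (net-section rupture governs)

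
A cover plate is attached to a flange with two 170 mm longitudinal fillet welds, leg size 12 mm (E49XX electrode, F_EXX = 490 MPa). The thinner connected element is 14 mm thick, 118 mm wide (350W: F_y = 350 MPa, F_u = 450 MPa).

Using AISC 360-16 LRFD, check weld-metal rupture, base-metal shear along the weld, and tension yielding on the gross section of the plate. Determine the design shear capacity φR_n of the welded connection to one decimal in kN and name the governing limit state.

520.4 kN (gross-section yield governs)

Weld metal: throat = 0.707×12 = 8.484 mm, L = 2×170 = 340 mm. φR_n = 0.75 × 0.6 × 490 × 8.484 × 340 = 636.0 kN.
Base metal shear (14 mm plate): yield φR_n = 1.0×0.6×350×14×340 = 999.6 kN; rupture φR_n = 0.75×0.6×450×14×340 = 963.9 kN; take 963.9 kN (rupture).
Tension yield (gross): A_g = 118×14 = 1652 mm². φR_n = 0.90 × 350 × 1652 = 520.4 kN.
Governing: min(636.0, 963.9, 520.4) = 520.4 kN → gross-section yield.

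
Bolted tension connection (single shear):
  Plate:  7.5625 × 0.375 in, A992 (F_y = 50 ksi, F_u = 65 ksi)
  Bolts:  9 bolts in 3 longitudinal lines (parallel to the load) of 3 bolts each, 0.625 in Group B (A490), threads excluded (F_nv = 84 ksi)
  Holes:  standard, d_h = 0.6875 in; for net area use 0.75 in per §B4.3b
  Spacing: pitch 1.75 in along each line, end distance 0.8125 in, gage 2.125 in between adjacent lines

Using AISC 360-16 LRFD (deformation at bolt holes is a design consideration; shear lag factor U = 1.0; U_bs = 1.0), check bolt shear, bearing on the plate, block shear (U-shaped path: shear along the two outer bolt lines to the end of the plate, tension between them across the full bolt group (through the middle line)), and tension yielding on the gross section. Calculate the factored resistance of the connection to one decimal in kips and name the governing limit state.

103.7 kips (block shear governs)

Bolt shear: A_b = π(0.625)²/4 = 0.3068 in². φR_n = 0.75 × 84 × 0.3068 × 9 × 1 = 174.0 kips.
Bearing (0.375 in plate, F_u = 65 ksi): end bolts L_c = 0.8125 − 0.6875/2 = 0.46875, R_n = min(1.2×0.46875×0.375×65, 2.4×0.625×0.375×65) = 13.711 kips/bolt; interior L_c = 1.75 − 0.6875 = 1.0625, R_n = 31.078 kips/bolt. φR_n = 0.75 × (3×13.711 + 6×31.078) = 170.7 kips.
Block shear: shear path 2×[0.8125+2×1.75] = 2×4.3125 in, A_gv = 3.2344, A_nv = 2×(4.3125 − 2.5×0.75)×0.375 = 1.8281 in²; tension across gage: (4.25 − 2×0.75)×0.375 = 1.0313 in². R_n = min(0.6×65×1.8281, 0.6×50×3.2344) + 1.0×65×1.0313 = min(71.296, 97.032) + 67.035 = 138.33 kips. φR_n = 0.75 × 138.33 = 103.7 kips.
Tension yield (gross): A_g = 7.5625×0.375 = 2.8359 in². φR_n = 0.90 × 50 × 2.8359 = 127.6 kips.
Governing: min(174.0, 170.7, 103.7, 127.6) = 103.7 kips → block shear.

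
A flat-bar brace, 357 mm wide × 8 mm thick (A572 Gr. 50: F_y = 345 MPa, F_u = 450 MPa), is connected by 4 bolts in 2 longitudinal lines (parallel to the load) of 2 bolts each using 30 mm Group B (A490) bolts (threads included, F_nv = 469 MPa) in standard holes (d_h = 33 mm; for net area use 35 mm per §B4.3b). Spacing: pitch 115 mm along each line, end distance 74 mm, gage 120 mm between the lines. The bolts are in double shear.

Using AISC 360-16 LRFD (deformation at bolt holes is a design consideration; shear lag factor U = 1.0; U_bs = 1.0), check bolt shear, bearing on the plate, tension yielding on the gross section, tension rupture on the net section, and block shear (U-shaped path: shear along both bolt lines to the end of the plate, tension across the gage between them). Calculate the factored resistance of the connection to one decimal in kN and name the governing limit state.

Bolt shear: A_b = π(30)²/4 = 706.86 mm². φR_n = 0.75 × 469 × 706.86 × 4 × 2 = 1989.1 kN.
Bearing (8 mm plate, F_u = 450 MPa): end bolts L_c = 74 − 33/2 = 57.5, R_n = min(1.2×57.5×8×450, 2.4×30×8×450) = 248.4 kN/bolt; interior L_c = 115 − 33 = 82, R_n = 259.2 kN/bolt. φR_n = 0.75 × (2×248.4 + 2×259.2) = 761.4 kN.
Tension yield (gross): A_g = 357×8 = 2856 mm². φR_n = 0.90 × 345 × 2856 = 886.8 kN.
Tension rupture (net): A_n = (357 − 2×35)×8 = 2296 mm² (U = 1.0, A_e = A_n). φR_n = 0.75 × 450 × 2296 = 774.9 kN.
Block shear: shear path 2×[74+1×115] = 2×189 mm, A_gv = 3024, A_nv = 2×(189 − 1.5×35)×8 = 2184 mm²; tension across gage: (120 − 1×35)×8 = 680 mm². R_n = min(0.6×450×2184, 0.6×345×3024) + 1.0×450×680 = min(589.68, 625.97) + 306 = 895.68 kN. φR_n = 0.75 × 895.68 = 671.8 kN.
Governing: min(1989.1, 761.4, 886.8, 774.9, 671.8) = 671.8 kN → block shear.

671.8 kN (block shear governs)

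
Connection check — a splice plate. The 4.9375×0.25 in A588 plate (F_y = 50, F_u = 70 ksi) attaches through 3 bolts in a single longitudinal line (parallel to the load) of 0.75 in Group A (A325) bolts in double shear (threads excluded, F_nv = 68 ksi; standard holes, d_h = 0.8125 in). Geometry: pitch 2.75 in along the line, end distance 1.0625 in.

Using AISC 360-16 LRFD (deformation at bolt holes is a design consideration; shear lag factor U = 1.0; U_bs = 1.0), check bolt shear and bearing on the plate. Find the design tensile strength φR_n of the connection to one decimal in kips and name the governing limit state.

57.6 kips (bearing governs)

Bolt shear: A_b = π(0.75)²/4 = 0.44179 in². φR_n = 0.75 × 68 × 0.44179 × 3 × 2 = 135.2 kips.
Bearing (0.25 in plate, F_u = 70 ksi): end bolts L_c = 1.0625 − 0.8125/2 = 0.65625, R_n = min(1.2×0.65625×0.25×70, 2.4×0.75×0.25×70) = 13.781 kips/bolt; interior L_c = 2.75 − 0.8125 = 1.9375, R_n = 31.5 kips/bolt. φR_n = 0.75 × (1×13.781 + 2×31.5) = 57.6 kips.
Governing: min(135.2, 57.6) = 57.6 kips → bearing.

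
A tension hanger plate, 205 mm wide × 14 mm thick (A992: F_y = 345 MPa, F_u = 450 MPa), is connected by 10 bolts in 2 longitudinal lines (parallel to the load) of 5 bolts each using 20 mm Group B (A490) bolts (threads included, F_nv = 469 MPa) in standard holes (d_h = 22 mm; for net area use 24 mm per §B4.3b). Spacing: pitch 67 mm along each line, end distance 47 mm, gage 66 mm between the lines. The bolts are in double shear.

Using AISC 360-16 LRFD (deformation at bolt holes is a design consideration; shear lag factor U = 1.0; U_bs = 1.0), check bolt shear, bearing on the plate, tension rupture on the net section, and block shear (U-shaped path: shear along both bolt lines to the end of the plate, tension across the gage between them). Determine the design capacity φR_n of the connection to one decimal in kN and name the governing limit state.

Bolt shear: A_b = π(20)²/4 = 314.16 mm². φR_n = 0.75 × 469 × 314.16 × 10 × 2 = 2210.1 kN.
Bearing (14 mm plate, F_u = 450 MPa): end bolts L_c = 47 − 22/2 = 36, R_n = min(1.2×36×14×450, 2.4×20×14×450) = 272.16 kN/bolt; interior L_c = 67 − 22 = 45, R_n = 302.4 kN/bolt. φR_n = 0.75 × (2×272.16 + 8×302.4) = 2222.6 kN.
Tension rupture (net): A_n = (205 − 2×24)×14 = 2198 mm² (U = 1.0, A_e = A_n). φR_n = 0.75 × 450 × 2198 = 741.8 kN.
Block shear: shear path 2×[47+4×67] = 2×315 mm, A_gv = 8820, A_nv = 2×(315 − 4.5×24)×14 = 5796 mm²; tension across gage: (66 − 1×24)×14 = 588 mm². R_n = min(0.6×450×5796, 0.6×345×8820) + 1.0×450×588 = min(1564.9, 1825.7) + 264.6 = 1829.5 kN. φR_n = 0.75 × 1829.5 = 1372.1 kN.
Governing: min(2210.1, 2222.6, 741.8, 1372.1) = 741.8 kN → net-section rupture.

741.8 kN (net-section rupture governs)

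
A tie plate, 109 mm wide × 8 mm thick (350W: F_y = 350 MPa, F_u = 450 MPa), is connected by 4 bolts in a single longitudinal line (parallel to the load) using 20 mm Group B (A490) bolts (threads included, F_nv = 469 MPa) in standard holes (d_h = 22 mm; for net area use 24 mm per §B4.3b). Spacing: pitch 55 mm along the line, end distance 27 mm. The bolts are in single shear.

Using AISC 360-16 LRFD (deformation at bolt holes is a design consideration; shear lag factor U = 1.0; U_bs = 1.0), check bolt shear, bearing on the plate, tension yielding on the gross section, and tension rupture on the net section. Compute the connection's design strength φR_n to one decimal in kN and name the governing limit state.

Bolt shear: A_b = π(20)²/4 = 314.16 mm². φR_n = 0.75 × 469 × 314.16 × 4 × 1 = 442.0 kN.
Bearing (8 mm plate, F_u = 450 MPa): end bolts L_c = 27 − 22/2 = 16, R_n = min(1.2×16×8×450, 2.4×20×8×450) = 69.12 kN/bolt; interior L_c = 55 − 22 = 33, R_n = 142.56 kN/bolt. φR_n = 0.75 × (1×69.12 + 3×142.56) = 372.6 kN.
Tension yield (gross): A_g = 109×8 = 872 mm². φR_n = 0.90 × 350 × 872 = 274.7 kN.
Tension rupture (net): A_n = (109 − 1×24)×8 = 680 mm² (U = 1.0, A_e = A_n). φR_n = 0.75 × 450 × 680 = 229.5 kN.
Governing: min(442.0, 372.6, 274.7, 229.5) = 229.5 kN → net-section rupture.

229.5 kN (net-section rupture governs)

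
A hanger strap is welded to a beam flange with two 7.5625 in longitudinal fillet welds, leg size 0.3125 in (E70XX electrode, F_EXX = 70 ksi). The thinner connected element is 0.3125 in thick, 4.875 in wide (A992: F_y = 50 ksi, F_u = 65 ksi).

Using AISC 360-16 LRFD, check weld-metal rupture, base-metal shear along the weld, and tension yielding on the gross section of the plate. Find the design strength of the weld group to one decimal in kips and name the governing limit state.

68.6 kips (gross-section yield governs)

Weld metal: throat = 0.707×0.3125 = 0.22094 in, L = 2×7.5625 = 15.125 in. φR_n = 0.75 × 0.6 × 70 × 0.22094 × 15.125 = 105.3 kips.
Base metal shear (0.3125 in plate): yield φR_n = 1.0×0.6×50×0.3125×15.125 = 141.8 kips; rupture φR_n = 0.75×0.6×65×0.3125×15.125 = 138.3 kips; take 138.3 kips (rupture).
Tension yield (gross): A_g = 4.875×0.3125 = 1.5234 in². φR_n = 0.90 × 50 × 1.5234 = 68.6 kips.
Governing: min(105.3, 138.3, 68.6) = 68.6 kips → gross-section yield.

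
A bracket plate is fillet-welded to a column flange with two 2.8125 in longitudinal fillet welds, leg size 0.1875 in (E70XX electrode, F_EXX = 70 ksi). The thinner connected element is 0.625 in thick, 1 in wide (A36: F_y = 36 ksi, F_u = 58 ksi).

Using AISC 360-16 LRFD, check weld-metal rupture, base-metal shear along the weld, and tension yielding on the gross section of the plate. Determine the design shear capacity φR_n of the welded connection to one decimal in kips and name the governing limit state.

20.3 kips (gross-section yield governs)

Weld metal: throat = 0.707×0.1875 = 0.13256 in, L = 2×2.8125 = 5.625 in. φR_n = 0.75 × 0.6 × 70 × 0.13256 × 5.625 = 23.5 kips.
Base metal shear (0.625 in plate): yield φR_n = 1.0×0.6×36×0.625×5.625 = 75.9 kips; rupture φR_n = 0.75×0.6×58×0.625×5.625 = 91.8 kips; take 75.9 kips (yield).
Tension yield (gross): A_g = 1×0.625 = 0.625 in². φR_n = 0.90 × 36 × 0.625 = 20.3 kips.
Governing: min(23.5, 75.9, 20.3) = 20.3 kips → gross-section yield.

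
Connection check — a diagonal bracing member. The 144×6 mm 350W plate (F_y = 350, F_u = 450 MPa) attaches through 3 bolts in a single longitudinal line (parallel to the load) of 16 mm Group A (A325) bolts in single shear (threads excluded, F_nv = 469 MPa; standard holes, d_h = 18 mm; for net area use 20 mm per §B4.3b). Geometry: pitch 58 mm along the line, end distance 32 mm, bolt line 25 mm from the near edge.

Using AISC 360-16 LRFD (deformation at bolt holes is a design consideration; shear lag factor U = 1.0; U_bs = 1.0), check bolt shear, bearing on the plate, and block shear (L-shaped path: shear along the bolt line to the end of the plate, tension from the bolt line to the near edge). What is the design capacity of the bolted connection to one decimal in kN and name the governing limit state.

Bolt shear: A_b = π(16)²/4 = 201.06 mm². φR_n = 0.75 × 469 × 201.06 × 3 × 1 = 212.2 kN.
Bearing (6 mm plate, F_u = 450 MPa): end bolts L_c = 32 − 18/2 = 23, R_n = min(1.2×23×6×450, 2.4×16×6×450) = 74.52 kN/bolt; interior L_c = 58 − 18 = 40, R_n = 103.68 kN/bolt. φR_n = 0.75 × (1×74.52 + 2×103.68) = 211.4 kN.
Block shear: shear path 1×[32+2×58] = 1×148 mm, A_gv = 888, A_nv = 1×(148 − 2.5×20)×6 = 588 mm²; tension to near edge: (25 − 0.5×20)×6 = 90 mm². R_n = min(0.6×450×588, 0.6×350×888) + 1.0×450×90 = min(158.76, 186.48) + 40.5 = 199.26 kN. φR_n = 0.75 × 199.26 = 149.4 kN.
Governing: min(212.2, 211.4, 149.4) = 149.4 kN → block shear.

149.4 kN (block shear governs)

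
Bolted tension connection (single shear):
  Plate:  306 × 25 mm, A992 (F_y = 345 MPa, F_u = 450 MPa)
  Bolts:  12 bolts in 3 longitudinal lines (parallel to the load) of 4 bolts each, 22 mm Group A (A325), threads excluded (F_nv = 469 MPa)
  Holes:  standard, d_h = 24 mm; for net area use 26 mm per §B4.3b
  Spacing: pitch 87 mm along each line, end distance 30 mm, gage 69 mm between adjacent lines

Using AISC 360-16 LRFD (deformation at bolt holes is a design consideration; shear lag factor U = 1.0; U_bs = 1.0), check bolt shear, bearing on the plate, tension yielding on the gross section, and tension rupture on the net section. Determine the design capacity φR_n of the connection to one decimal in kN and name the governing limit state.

1604.5 kN (bolt shear governs)

Bolt shear: A_b = π(22)²/4 = 380.13 mm². φR_n = 0.75 × 469 × 380.13 × 12 × 1 = 1604.5 kN.
Bearing (25 mm plate, F_u = 450 MPa): end bolts L_c = 30 − 24/2 = 18, R_n = min(1.2×18×25×450, 2.4×22×25×450) = 243 kN/bolt; interior L_c = 87 − 24 = 63, R_n = 594 kN/bolt. φR_n = 0.75 × (3×243 + 9×594) = 4556.3 kN.
Tension yield (gross): A_g = 306×25 = 7650 mm². φR_n = 0.90 × 345 × 7650 = 2375.3 kN.
Tension rupture (net): A_n = (306 − 3×26)×25 = 5700 mm² (U = 1.0, A_e = A_n). φR_n = 0.75 × 450 × 5700 = 1923.8 kN.
Governing: min(1604.5, 4556.3, 2375.3, 1923.8) = 1604.5 kN → bolt shear.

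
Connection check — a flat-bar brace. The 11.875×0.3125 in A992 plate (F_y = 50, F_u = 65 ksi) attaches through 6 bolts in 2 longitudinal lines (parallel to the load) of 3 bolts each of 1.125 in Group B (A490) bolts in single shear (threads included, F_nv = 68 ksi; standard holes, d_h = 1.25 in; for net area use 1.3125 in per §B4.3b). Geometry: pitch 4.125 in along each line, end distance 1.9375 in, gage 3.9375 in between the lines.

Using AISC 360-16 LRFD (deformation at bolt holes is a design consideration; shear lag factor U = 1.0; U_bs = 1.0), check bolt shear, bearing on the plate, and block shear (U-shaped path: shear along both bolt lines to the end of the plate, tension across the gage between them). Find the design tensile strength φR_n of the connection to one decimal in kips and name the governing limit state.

166.2 kips (block shear governs)

Bolt shear: A_b = π(1.125)²/4 = 0.99402 in². φR_n = 0.75 × 68 × 0.99402 × 6 × 1 = 304.2 kips.
Bearing (0.3125 in plate, F_u = 65 ksi): end bolts L_c = 1.9375 − 1.25/2 = 1.3125, R_n = min(1.2×1.3125×0.3125×65, 2.4×1.125×0.3125×65) = 31.992 kips/bolt; interior L_c = 4.125 − 1.25 = 2.875, R_n = 54.844 kips/bolt. φR_n = 0.75 × (2×31.992 + 4×54.844) = 212.5 kips.
Block shear: shear path 2×[1.9375+2×4.125] = 2×10.1875 in, A_gv = 6.3672, A_nv = 2×(10.1875 − 2.5×1.3125)×0.3125 = 4.3164 in²; tension across gage: (3.9375 − 1×1.3125)×0.3125 = 0.82031 in². R_n = min(0.6×65×4.3164, 0.6×50×6.3672) + 1.0×65×0.82031 = min(168.34, 191.02) + 53.32 = 221.66 kips. φR_n = 0.75 × 221.66 = 166.2 kips.
Governing: min(304.2, 212.5, 166.2) = 166.2 kips → block shear.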